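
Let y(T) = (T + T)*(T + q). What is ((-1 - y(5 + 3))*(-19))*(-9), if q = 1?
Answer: -24795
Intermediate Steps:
y(T) = 2*T*(1 + T) (y(T) = (T + T)*(T + 1) = (2*T)*(1 + T) = 2*T*(1 + T))
((-1 - y(5 + 3))*(-19))*(-9) = ((-1 - 2*(5 + 3)*(1 + (5 + 3)))*(-19))*(-9) = ((-1 - 2*8*(1 + 8))*(-19))*(-9) = ((-1 - 2*8*9)*(-19))*(-9) = ((-1 - 1*144)*(-19))*(-9) = ((-1 - 144)*(-19))*(-9) = -145*(-19)*(-9) = 2755*(-9) = -24795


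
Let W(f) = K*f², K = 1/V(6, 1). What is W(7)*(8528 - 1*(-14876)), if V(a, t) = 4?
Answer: 286699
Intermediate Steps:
K = ¼ (K = 1/4 = ¼ ≈ 0.25000)
W(f) = f²/4
W(7)*(8528 - 1*(-14876)) = ((¼)*7²)*(8528 - 1*(-14876)) = ((¼)*49)*(8528 + 14876) = (49/4)*23404 = 286699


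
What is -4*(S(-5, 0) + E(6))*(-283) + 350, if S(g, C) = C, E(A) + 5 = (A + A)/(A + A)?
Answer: -4178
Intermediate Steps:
E(A) = -4 (E(A) = -5 + (A + A)/(A + A) = -5 + (2*A)/((2*A)) = -5 + (2*A)*(1/(2*A)) = -5 + 1 = -4)
-4*(S(-5, 0) + E(6))*(-283) + 350 = -4*(0 - 4)*(-283) + 350 = -4*(-4)*(-283) + 350 = 16*(-283) + 350 = -4528 + 350 = -4178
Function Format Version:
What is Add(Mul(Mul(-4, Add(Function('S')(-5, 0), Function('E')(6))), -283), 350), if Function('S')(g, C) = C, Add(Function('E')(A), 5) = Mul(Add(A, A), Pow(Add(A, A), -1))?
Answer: -4178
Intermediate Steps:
Function('E')(A) = -4 (Function('E')(A) = Add(-5, Mul(Add(A, A), Pow(Add(A, A), -1))) = Add(-5, Mul(Mul(2, A), Pow(Mul(2, A), -1))) = Add(-5, Mul(Mul(2, A), Mul(Rational(1, 2), Pow(A, -1)))) = Add(-5, 1) = -4)
Add(Mul(Mul(-4, Add(Function('S')(-5, 0), Function('E')(6))), -283), 350) = Add(Mul(Mul(-4, Add(0, -4)), -283), 350) = Add(Mul(Mul(-4, -4), -283), 350) = Add(Mul(16, -283), 350) = Add(-4528, 350) = -4178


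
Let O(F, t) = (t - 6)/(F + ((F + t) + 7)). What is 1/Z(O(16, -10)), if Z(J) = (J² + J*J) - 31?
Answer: -841/25559 ≈ -0.032904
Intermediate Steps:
O(F, t) = (-6 + t)/(7 + t + 2*F) (O(F, t) = (-6 + t)/(F + (7 + F + t)) = (-6 + t)/(7 + t + 2*F))
Z(J) = -31 + 2*J² (Z(J) = (J² + J²) - 31 = 2*J² - 31 = -31 + 2*J²)
1/Z(O(16, -10)) = 1/(-31 + 2*((-6 - 10)/(7 - 10 + 2*16))²) = 1/(-31 + 2*(-16/(7 - 10 + 32))²) = 1/(-31 + 2*(-16/29)²) = 1/(-31 + 2*(256/841)) = 1/(-31 + 512/841) = 1/(-25559/841) = -841/25559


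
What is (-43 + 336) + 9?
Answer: 302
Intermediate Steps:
(-43 + 336) + 9 = 293 + 9 = 302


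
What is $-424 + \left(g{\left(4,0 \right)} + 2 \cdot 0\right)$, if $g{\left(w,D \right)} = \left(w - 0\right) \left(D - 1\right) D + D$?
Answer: $-424$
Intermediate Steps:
$g{\left(w,D \right)} = D + D w \left(-1 + D\right)$ ($g{\left(w,D \right)} = \left(w + 0\right) \left(-1 + D\right) D + D = w \left(-1 + D\right) D + D = D w \left(-1 + D\right) + D = D + D w \left(-1 + D\right)$)
$-424 + \left(g{\left(4,0 \right)} + 2 \cdot 0\right) = -424 + \left(0 \left(1 - 4 + 0 \cdot 4\right) + 2 \cdot 0\right) = -424 + \left(0 \left(1 - 4 + 0\right) + 0\right) = -424 + \left(0 \left(-3\right) + 0\right) = -424 + \left(0 + 0\right) = -424 + 0 = -424$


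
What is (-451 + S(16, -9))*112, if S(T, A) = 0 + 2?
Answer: -50288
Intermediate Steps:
S(T, A) = 2
(-451 + S(16, -9))*112 = (-451 + 2)*112 = -449*112 = -50288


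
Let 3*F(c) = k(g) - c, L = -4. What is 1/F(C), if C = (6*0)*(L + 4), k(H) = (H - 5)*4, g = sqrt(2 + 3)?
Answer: -3/16 - 3*sqrt(5)/80 ≈ -0.27135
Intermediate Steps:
g = sqrt(5) ≈ 2.2361
k(H) = -20 + 4*H (k(H) = (-5 + H)*4 = -20 + 4*H)
C = 0 (C = (6*0)*(-4 + 4) = 0*0 = 0)
F(c) = -20/3 - c/3 + 4*sqrt(5)/3 (F(c) = ((-20 + 4*sqrt(5)) - c)/3 = (-20 - c + 4*sqrt(5))/3 = -20/3 - c/3 + 4*sqrt(5)/3)
1/F(C) = 1/(-20/3 - 1/3*0 + 4*sqrt(5)/3) = 1/(-20/3 + 0 + 4*sqrt(5)/3) = 1/(-20/3 + 4*sqrt(5)/3)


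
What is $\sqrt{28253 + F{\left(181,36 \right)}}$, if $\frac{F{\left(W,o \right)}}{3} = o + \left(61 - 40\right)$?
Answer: $2 \sqrt{7106} \approx 168.59$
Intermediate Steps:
$F{\left(W,o \right)} = 63 + 3 o$ ($F{\left(W,o \right)} = 3 \left(o + \left(61 - 40\right)\right) = 3 \left(o + 21\right) = 3 \left(21 + o\right) = 63 + 3 o$)
$\sqrt{28253 + F{\left(181,36 \right)}} = \sqrt{28253 + \left(63 + 3 \cdot 36\right)} = \sqrt{28253 + \left(63 + 108\right)} = \sqrt{28253 + 171} = \sqrt{28424} = 2 \sqrt{7106}$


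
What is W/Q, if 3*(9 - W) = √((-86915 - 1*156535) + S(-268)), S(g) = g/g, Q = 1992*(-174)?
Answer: -1/38512 + I*√243449/1039824 ≈ -2.5966e-5 + 0.00047451*I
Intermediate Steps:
Q = -346608
S(g) = 1
W = 9 - I*√243449/3 (W = 9 - √((-86915 - 1*156535) + 1)/3 = 9 - √((-86915 - 156535) + 1)/3 = 9 - √(-243450 + 1)/3 = 9 - I*√243449/3 ≈ 9.0 - 164.47*I)
W/Q = (9 - I*√243449/3)/(-346608) = (9 - I*√243449/3)*(-1/346608) = -1/38512 + I*√243449/1039824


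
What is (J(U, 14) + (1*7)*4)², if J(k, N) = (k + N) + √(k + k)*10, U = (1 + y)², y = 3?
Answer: 6564 + 4640*√2 ≈ 13126.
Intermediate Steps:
U = 16 (U = (1 + 3)² = 4² = 16)
J(k, N) = N + k + 10*√2*√k (J(k, N) = (N + k) + √(2*k)*10 = (N + k) + (√2*√k)*10 = (N + k) + 10*√2*√k = N + k + 10*√2*√k)
(J(U, 14) + (1*7)*4)² = ((14 + 16 + 10*√2*√16) + (1*7)*4)² = ((14 + 16 + 10*√2*4) + 7*4)² = ((14 + 16 + 40*√2) + 28)² = ((30 + 40*√2) + 28)² = (58 + 40*√2)²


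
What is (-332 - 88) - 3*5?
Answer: -435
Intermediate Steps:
(-332 - 88) - 3*5 = -420 - 15 = -435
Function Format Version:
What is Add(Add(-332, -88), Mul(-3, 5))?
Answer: -435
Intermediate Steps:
Add(Add(-332, -88), Mul(-3, 5)) = Add(-420, -15) = -435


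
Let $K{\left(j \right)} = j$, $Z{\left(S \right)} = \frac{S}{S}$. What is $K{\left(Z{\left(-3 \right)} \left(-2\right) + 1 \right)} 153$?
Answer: $-153$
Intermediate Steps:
$Z{\left(S \right)} = 1$
$K{\left(Z{\left(-3 \right)} \left(-2\right) + 1 \right)} 153 = \left(1 \left(-2\right) + 1\right) 153 = \left(-2 + 1\right) 153 = \left(-1\right) 153 = -153$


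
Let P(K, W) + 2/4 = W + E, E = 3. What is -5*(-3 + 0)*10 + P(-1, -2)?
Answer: 301/2 ≈ 150.50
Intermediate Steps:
P(K, W) = 5/2 + W (P(K, W) = -½ + (W + 3) = -½ + (3 + W) = 5/2 + W)
-5*(-3 + 0)*10 + P(-1, -2) = -5*(-3 + 0)*10 + (5/2 - 2) = -5*(-3)*10 + ½ = 15*10 + ½ = 150 + ½ = 301/2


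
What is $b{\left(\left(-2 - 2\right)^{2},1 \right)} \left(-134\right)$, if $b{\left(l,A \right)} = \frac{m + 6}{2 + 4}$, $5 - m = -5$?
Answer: $- \frac{1072}{3} \approx -357.33$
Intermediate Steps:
$m = 10$ ($m = 5 - -5 = 5 + 5 = 10$)
$b{\left(l,A \right)} = \frac{8}{3}$ ($b{\left(l,A \right)} = \frac{10 + 6}{2 + 4} = \frac{16}{6} = 16 \cdot \frac{1}{6} = \frac{8}{3}$)
$b{\left(\left(-2 - 2\right)^{2},1 \right)} \left(-134\right) = \frac{8}{3} \left(-134\right) = - \frac{1072}{3}$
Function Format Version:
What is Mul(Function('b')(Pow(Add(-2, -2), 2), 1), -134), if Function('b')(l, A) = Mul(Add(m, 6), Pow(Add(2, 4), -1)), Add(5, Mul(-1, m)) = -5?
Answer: Rational(-1072, 3) ≈ -357.33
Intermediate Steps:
m = 10 (m = Add(5, Mul(-1, -5)) = Add(5, 5) = 10)
Function('b')(l, A) = Rational(8, 3) (Function('b')(l, A) = Mul(Add(10, 6), Pow(Add(2, 4), -1)) = Mul(16, Pow(6, -1)) = Mul(16, Rational(1, 6)) = Rational(8, 3))
Mul(Function('b')(Pow(Add(-2, -2), 2), 1), -134) = Mul(Rational(8, 3), -134) = Rational(-1072, 3)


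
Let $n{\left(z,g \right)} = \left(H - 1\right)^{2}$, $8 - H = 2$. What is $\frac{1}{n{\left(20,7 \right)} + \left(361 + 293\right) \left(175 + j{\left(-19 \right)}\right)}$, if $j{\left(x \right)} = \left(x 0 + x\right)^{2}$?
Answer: $\frac{1}{350569} \approx 2.8525 \cdot 10^{-6}$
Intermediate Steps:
$H = 6$ ($H = 8 - 2 = 6$)
$j{\left(x \right)} = x^{2}$ ($j{\left(x \right)} = \left(0 + x\right)^{2} = x^{2}$)
$n{\left(z,g \right)} = 25$ ($n{\left(z,g \right)} = \left(6 - 1\right)^{2} = 5^{2} = 25$)
$\frac{1}{n{\left(20,7 \right)} + \left(361 + 293\right) \left(175 + j{\left(-19 \right)}\right)} = \frac{1}{25 + \left(361 + 293\right) \left(175 + \left(-19\right)^{2}\right)} = \frac{1}{25 + 654 \left(175 + 361\right)} = \frac{1}{25 + 654 \cdot 536} = \frac{1}{25 + 350544} = \frac{1}{350569}$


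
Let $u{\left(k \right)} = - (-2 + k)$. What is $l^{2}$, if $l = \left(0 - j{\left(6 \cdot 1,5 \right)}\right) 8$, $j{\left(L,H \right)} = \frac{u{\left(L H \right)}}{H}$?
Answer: $\frac{50176}{25} \approx 2007.0$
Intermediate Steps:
$u{\left(k \right)} = 2 - k$
$j{\left(L,H \right)} = \frac{2 - H L}{H}$ ($j{\left(L,H \right)} = \frac{2 - L H}{H} = \frac{2 - H L}{H}$)
$l = \frac{224}{5}$ ($l = \left(0 - \left(- 6 \cdot 1 + \frac{2}{5}\right)\right) 8 = \left(0 - \left(\left(-1\right) 6 + 2 \cdot \frac{1}{5}\right)\right) 8 = \left(0 - \left(-6 + \frac{2}{5}\right)\right) 8 = \left(0 - - \frac{28}{5}\right) 8 = \left(0 + \frac{28}{5}\right) 8 = \frac{28}{5} \cdot 8 = \frac{224}{5} \approx 44.8$)
$l^{2} = \left(\frac{224}{5}\right)^{2} = \frac{50176}{25}$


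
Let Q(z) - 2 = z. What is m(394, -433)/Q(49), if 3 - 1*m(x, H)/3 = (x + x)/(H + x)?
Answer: 905/663 ≈ 1.3650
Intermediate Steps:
Q(z) = 2 + z
m(x, H) = 9 - 6*x/(H + x) (m(x, H) = 9 - 3*(x + x)/(H + x) = 9 - 3*2*x/(H + x) = 9 - 6*x/(H + x))
m(394, -433)/Q(49) = (3*(394 + 3*(-433))/(-433 + 394))/(2 + 49) = (3*(394 - 1299)/(-39))/51 = (3*(-1/39)*(-905))*(1/51) = (905/13)*(1/51) = 905/663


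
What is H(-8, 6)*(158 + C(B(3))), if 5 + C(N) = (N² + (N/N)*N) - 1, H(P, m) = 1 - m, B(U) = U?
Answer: -820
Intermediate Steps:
C(N) = -6 + N + N² (C(N) = -5 + ((N² + (N/N)*N) - 1) = -5 + ((N² + 1*N) - 1) = -5 + ((N² + N) - 1) = -5 + ((N + N²) - 1) = -5 + (-1 + N + N²) = -6 + N + N²)
H(-8, 6)*(158 + C(B(3))) = (1 - 1*6)*(158 + (-6 + 3 + 3²)) = (1 - 6)*(158 + (-6 + 3 + 9)) = -5*(158 + 6) = -5*164 = -820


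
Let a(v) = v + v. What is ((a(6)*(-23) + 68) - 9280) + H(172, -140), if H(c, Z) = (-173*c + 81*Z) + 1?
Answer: -50583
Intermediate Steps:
H(c, Z) = 1 - 173*c + 81*Z
a(v) = 2*v
((a(6)*(-23) + 68) - 9280) + H(172, -140) = (((2*6)*(-23) + 68) - 9280) + (1 - 173*172 + 81*(-140)) = ((12*(-23) + 68) - 9280) + (1 - 29756 - 11340) = ((-276 + 68) - 9280) - 41095 = (-208 - 9280) - 41095 = -9488 - 41095 = -50583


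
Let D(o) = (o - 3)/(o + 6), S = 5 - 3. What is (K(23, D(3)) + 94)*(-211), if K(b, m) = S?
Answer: -20256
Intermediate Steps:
S = 2
D(o) = (-3 + o)/(6 + o)
K(b, m) = 2
(K(23, D(3)) + 94)*(-211) = (2 + 94)*(-211) = 96*(-211) = -20256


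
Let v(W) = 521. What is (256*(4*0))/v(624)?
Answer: 0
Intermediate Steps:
(256*(4*0))/v(624) = (256*(4*0))/521 = (256*0)*(1/521) = 0*(1/521) = 0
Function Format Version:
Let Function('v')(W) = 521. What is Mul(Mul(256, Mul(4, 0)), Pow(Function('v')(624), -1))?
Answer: 0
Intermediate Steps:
Mul(Mul(256, Mul(4, 0)), Pow(Function('v')(624), -1)) = Mul(Mul(256, Mul(4, 0)), Pow(521, -1)) = Mul(Mul(256, 0), Rational(1, 521)) = Mul(0, Rational(1, 521)) = 0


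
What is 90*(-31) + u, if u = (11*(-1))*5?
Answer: -2845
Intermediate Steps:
u = -55 (u = -11*5 = -55)
90*(-31) + u = 90*(-31) - 55 = -2790 - 55 = -2845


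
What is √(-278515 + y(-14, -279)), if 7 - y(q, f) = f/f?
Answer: I*√278509 ≈ 527.74*I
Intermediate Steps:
y(q, f) = 6 (y(q, f) = 7 - f/f = 7 - 1*1 = 7 - 1 = 6)
√(-278515 + y(-14, -279)) = √(-278515 + 6) = √(-278509) = I*√278509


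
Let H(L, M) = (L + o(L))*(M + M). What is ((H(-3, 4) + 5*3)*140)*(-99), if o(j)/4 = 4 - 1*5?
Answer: 568260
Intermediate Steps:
o(j) = -4 (o(j) = 4*(4 - 1*5) = 4*(4 - 5) = 4*(-1) = -4)
H(L, M) = 2*M*(-4 + L) (H(L, M) = (L - 4)*(M + M) = (-4 + L)*(2*M) = 2*M*(-4 + L))
((H(-3, 4) + 5*3)*140)*(-99) = ((2*4*(-4 - 3) + 5*3)*140)*(-99) = ((2*4*(-7) + 15)*140)*(-99) = ((-56 + 15)*140)*(-99) = -41*140*(-99) = -5740*(-99) = 568260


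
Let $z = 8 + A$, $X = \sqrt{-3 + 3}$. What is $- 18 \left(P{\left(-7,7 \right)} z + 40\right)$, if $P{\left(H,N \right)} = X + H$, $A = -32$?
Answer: $-3744$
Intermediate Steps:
$X = 0$ ($X = \sqrt{0} = 0$)
$z = -24$ ($z = 8 - 32 = -24$)
$P{\left(H,N \right)} = H$ ($P{\left(H,N \right)} = 0 + H = H$)
$- 18 \left(P{\left(-7,7 \right)} z + 40\right) = - 18 \left(\left(-7\right) \left(-24\right) + 40\right) = - 18 \left(168 + 40\right) = \left(-18\right) 208 = -3744$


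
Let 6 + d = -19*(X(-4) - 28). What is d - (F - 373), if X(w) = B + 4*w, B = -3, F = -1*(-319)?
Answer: 941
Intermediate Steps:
F = 319
X(w) = -3 + 4*w
d = 887 (d = -6 - 19*((-3 + 4*(-4)) - 28) = -6 - 19*((-3 - 16) - 28) = -6 - 19*(-19 - 28) = -6 - 19*(-47) = -6 + 893 = 887)
d - (F - 373) = 887 - (319 - 373) = 887 - 1*(-54) = 887 + 54 = 941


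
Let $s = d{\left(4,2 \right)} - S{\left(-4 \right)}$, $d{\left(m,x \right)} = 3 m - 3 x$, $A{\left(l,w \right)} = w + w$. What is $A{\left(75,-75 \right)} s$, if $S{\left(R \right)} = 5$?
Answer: $-150$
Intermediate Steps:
$A{\left(l,w \right)} = 2 w$
$d{\left(m,x \right)} = - 3 x + 3 m$
$s = 1$ ($s = \left(\left(-3\right) 2 + 3 \cdot 4\right) - 5 = \left(-6 + 12\right) - 5 = 6 - 5 = 1$)
$A{\left(75,-75 \right)} s = 2 \left(-75\right) 1 = \left(-150\right) 1 = -150$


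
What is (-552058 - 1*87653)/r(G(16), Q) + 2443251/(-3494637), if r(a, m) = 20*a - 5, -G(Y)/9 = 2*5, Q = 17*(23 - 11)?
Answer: 39142941436/110663505 ≈ 353.71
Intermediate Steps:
Q = 204 (Q = 17*12 = 204)
G(Y) = -90 (G(Y) = -18*5 = -9*10 = -90)
r(a, m) = -5 + 20*a
(-552058 - 1*87653)/r(G(16), Q) + 2443251/(-3494637) = (-552058 - 1*87653)/(-5 + 20*(-90)) + 2443251/(-3494637) = (-552058 - 87653)/(-5 - 1800) + 2443251*(-1/3494637) = -639711/(-1805) - 814417/1164879 = -639711*(-1/1805) - 814417/1164879 = 33669/95 - 814417/1164879 = 39142941436/110663505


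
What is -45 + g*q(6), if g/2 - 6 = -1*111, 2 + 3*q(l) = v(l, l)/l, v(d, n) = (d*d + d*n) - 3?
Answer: -710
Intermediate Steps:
v(d, n) = -3 + d**2 + d*n (v(d, n) = (d**2 + d*n) - 3 = -3 + d**2 + d*n)
q(l) = -2/3 + (-3 + 2*l**2)/(3*l) (q(l) = -2/3 + ((-3 + l**2 + l*l)/l)/3 = -2/3 + ((-3 + l**2 + l**2)/l)/3 = -2/3 + ((-3 + 2*l**2)/l)/3 = -2/3 + (-3 + 2*l**2)/(3*l))
g = -210 (g = 12 + 2*(-1*111) = 12 + 2*(-111) = 12 - 222 = -210)
-45 + g*q(6) = -45 - 210*(-2/3 - 1/6 + (2/3)*6) = -45 - 210*(-2/3 - 1*1/6 + 4) = -45 - 210*(-2/3 - 1/6 + 4) = -45 - 210*19/6 = -45 - 665 = -710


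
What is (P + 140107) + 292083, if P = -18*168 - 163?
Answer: 429003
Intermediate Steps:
P = -3187 (P = -3024 - 163 = -3187)
(P + 140107) + 292083 = (-3187 + 140107) + 292083 = 136920 + 292083 = 429003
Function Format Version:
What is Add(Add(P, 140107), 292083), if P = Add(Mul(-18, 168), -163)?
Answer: 429003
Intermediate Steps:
P = -3187 (P = Add(-3024, -163) = -3187)
Add(Add(P, 140107), 292083) = Add(Add(-3187, 140107), 292083) = Add(136920, 292083) = 429003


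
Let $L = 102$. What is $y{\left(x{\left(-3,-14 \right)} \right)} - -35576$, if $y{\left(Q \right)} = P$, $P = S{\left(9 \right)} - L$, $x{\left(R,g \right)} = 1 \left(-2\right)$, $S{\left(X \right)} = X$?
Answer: $35483$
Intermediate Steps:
$x{\left(R,g \right)} = -2$
$P = -93$ ($P = 9 - 102 = -93$)
$y{\left(Q \right)} = -93$
$y{\left(x{\left(-3,-14 \right)} \right)} - -35576 = -93 - -35576 = -93 + 35576 = 35483$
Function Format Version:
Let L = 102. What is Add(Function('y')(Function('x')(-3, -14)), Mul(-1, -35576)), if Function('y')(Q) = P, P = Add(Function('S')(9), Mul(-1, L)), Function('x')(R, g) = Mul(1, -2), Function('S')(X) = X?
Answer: 35483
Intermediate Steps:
Function('x')(R, g) = -2
P = -93 (P = Add(9, Mul(-1, 102)) = Add(9, -102) = -93)
Function('y')(Q) = -93
Add(Function('y')(Function('x')(-3, -14)), Mul(-1, -35576)) = Add(-93, Mul(-1, -35576)) = Add(-93, 35576) = 35483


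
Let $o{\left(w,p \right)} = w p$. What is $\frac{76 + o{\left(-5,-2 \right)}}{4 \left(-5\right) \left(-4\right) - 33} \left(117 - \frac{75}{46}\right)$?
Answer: $\frac{228201}{1081} \approx 211.1$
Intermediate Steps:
$o{\left(w,p \right)} = p w$
$\frac{76 + o{\left(-5,-2 \right)}}{4 \left(-5\right) \left(-4\right) - 33} \left(117 - \frac{75}{46}\right) = \frac{76 - -10}{4 \left(-5\right) \left(-4\right) - 33} \left(117 - \frac{75}{46}\right) = \frac{76 + 10}{\left(-20\right) \left(-4\right) - 33} \left(117 - \frac{75}{46}\right) = \frac{86}{80 - 33} \left(117 - \frac{75}{46}\right) = \frac{86}{47} \cdot \frac{5307}{46} = \frac{228201}{1081}$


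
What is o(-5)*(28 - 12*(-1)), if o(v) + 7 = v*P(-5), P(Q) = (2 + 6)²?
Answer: -13080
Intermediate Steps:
P(Q) = 64 (P(Q) = 8² = 64)
o(v) = -7 + 64*v (o(v) = -7 + v*64 = -7 + 64*v)
o(-5)*(28 - 12*(-1)) = (-7 + 64*(-5))*(28 - 12*(-1)) = (-7 - 320)*(28 + 12) = -327*40 = -13080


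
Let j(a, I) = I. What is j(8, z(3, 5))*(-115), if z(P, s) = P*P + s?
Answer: -1610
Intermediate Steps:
z(P, s) = s + P² (z(P, s) = P² + s = s + P²)
j(8, z(3, 5))*(-115) = (5 + 3²)*(-115) = (5 + 9)*(-115) = 14*(-115) = -1610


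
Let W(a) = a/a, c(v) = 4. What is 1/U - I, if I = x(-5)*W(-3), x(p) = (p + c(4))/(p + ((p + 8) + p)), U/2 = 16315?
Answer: -32623/228410 ≈ -0.14283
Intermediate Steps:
U = 32630 (U = 2*16315 = 32630)
W(a) = 1
x(p) = (4 + p)/(8 + 3*p) (x(p) = (p + 4)/(p + ((p + 8) + p)) = (4 + p)/(p + ((8 + p) + p)) = (4 + p)/(p + (8 + 2*p)) = (4 + p)/(8 + 3*p))
I = 1/7 (I = ((4 - 5)/(8 + 3*(-5)))*1 = (-1/(8 - 15))*1 = (-1/(-7))*1 = -1/7*(-1)*1 = (1/7)*1 = 1/7 ≈ 0.14286)
1/U - I = 1/32630 - 1*1/7 = 1/32630 - 1/7 = -32623/228410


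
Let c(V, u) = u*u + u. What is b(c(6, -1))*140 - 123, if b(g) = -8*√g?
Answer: -123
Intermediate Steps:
c(V, u) = u + u² (c(V, u) = u² + u = u + u²)
b(c(6, -1))*140 - 123 = -8*I*√(1 - 1)*140 - 123 = -8*√(-1*0)*140 - 123 = -8*√0*140 - 123 = -8*0*140 - 123 = 0*140 - 123 = 0 - 123 = -123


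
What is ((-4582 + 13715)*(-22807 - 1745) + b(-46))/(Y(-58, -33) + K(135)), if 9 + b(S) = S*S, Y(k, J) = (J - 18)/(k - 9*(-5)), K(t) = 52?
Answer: -2915007017/727 ≈ -4.0096e+6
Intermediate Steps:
Y(k, J) = (-18 + J)/(45 + k) (Y(k, J) = (-18 + J)/(k + 45) = (-18 + J)/(45 + k))
b(S) = -9 + S² (b(S) = -9 + S*S = -9 + S²)
((-4582 + 13715)*(-22807 - 1745) + b(-46))/(Y(-58, -33) + K(135)) = ((-4582 + 13715)*(-22807 - 1745) + (-9 + (-46)²))/((-18 - 33)/(45 - 58) + 52) = (9133*(-24552) + (-9 + 2116))/(-51/(-13) + 52) = (-224233416 + 2107)/(-1/13*(-51) + 52) = -224231309/(51/13 + 52) = -224231309/727/13 = -224231309*13/727 = -2915007017/727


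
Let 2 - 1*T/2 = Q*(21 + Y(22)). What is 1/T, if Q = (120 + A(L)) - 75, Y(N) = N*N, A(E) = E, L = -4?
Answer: -1/41406 ≈ -2.4151e-5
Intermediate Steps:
Y(N) = N²
Q = 41 (Q = (120 - 4) - 75 = 116 - 75 = 41)
T = -41406 (T = 4 - 82*(21 + 22²) = 4 - 82*(21 + 484) = 4 - 82*505 = 4 - 2*20705 = 4 - 41410 = -41406)
1/T = 1/(-41406) = -1/41406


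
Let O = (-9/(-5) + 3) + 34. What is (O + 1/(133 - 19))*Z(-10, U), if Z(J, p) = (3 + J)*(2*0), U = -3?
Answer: 0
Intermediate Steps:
Z(J, p) = 0 (Z(J, p) = (3 + J)*0 = 0)
O = 194/5 (O = (-9*(-⅕) + 3) + 34 = (9/5 + 3) + 34 = 24/5 + 34 = 194/5 ≈ 38.800)
(O + 1/(133 - 19))*Z(-10, U) = (194/5 + 1/(133 - 19))*0 = (194/5 + 1/114)*0 = (22121/570)*0 = 0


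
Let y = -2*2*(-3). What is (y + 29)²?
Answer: 1681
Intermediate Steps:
y = 12 (y = -4*(-3) = 12)
(y + 29)² = (12 + 29)² = 41² = 1681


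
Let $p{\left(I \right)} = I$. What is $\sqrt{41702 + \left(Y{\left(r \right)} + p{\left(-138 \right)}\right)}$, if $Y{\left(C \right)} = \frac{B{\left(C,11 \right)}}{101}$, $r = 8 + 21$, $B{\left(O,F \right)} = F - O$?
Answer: $\frac{\sqrt{423992546}}{101} \approx 203.87$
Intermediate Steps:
$r = 29$
$Y{\left(C \right)} = \frac{11}{101} - \frac{C}{101}$ ($Y{\left(C \right)} = \frac{11 - C}{101} = \left(11 - C\right) \frac{1}{101} = \frac{11}{101} - \frac{C}{101}$)
$\sqrt{41702 + \left(Y{\left(r \right)} + p{\left(-138 \right)}\right)} = \sqrt{41702 + \left(\left(\frac{11}{101} - \frac{29}{101}\right) - 138\right)} = \sqrt{41702 - \frac{13956}{101}} = \sqrt{\frac{4197946}{101}} = \frac{\sqrt{423992546}}{101}$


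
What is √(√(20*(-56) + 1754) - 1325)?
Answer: √(-1325 + √634) ≈ 36.053*I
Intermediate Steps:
√(√(20*(-56) + 1754) - 1325) = √(√(-1120 + 1754) - 1325) = √(√634 - 1325) = √(-1325 + √634)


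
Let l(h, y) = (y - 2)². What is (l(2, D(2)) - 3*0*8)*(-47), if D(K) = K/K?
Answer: -47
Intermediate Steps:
D(K) = 1
l(h, y) = (-2 + y)²
(l(2, D(2)) - 3*0*8)*(-47) = ((-2 + 1)² - 3*0*8)*(-47) = ((-1)² + 0*8)*(-47) = (1 + 0)*(-47) = 1*(-47) = -47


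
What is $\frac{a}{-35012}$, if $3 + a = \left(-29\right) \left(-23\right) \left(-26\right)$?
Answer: $\frac{17345}{35012} \approx 0.4954$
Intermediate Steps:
$a = -17345$ ($a = -3 + \left(-29\right) \left(-23\right) \left(-26\right) = -3 + 667 \left(-26\right) = -3 - 17342 = -17345$)
$\frac{a}{-35012} = - \frac{17345}{-35012} = \left(-17345\right) \left(- \frac{1}{35012}\right) = \frac{17345}{35012}$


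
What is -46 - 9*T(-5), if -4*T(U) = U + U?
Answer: -137/2 ≈ -68.500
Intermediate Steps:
T(U) = -U/2 (T(U) = -(U + U)/4 = -U/2)
-46 - 9*T(-5) = -46 - (-9)*(-5)/2 = -46 - 9*5/2 = -46 - 45/2 = -137/2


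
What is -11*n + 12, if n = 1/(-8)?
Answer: 107/8 ≈ 13.375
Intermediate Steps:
n = -⅛ ≈ -0.12500
-11*n + 12 = -11*(-⅛) + 12 = 11/8 + 12 = 107/8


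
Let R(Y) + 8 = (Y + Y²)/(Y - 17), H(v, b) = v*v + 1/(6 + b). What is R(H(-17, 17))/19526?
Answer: 28760/1870843 ≈ 0.015373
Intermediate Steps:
H(v, b) = v² + 1/(6 + b)
R(Y) = -8 + (Y + Y²)/(-17 + Y) (R(Y) = -8 + (Y + Y²)/(Y - 17) = -8 + (Y + Y²)/(-17 + Y))
R(H(-17, 17))/19526 = ((136 + ((1 + 6*(-17)² + 17*(-17)²)/(6 + 17))² - 7*(1 + 6*(-17)² + 17*(-17)²)/(6 + 17))/(-17 + (1 + 6*(-17)² + 17*(-17)²)/(6 + 17)))/19526 = ((136 + ((1 + 6*289 + 17*289)/23)² - 7*(1 + 6*289 + 17*289)/23)/(-17 + (1 + 6*289 + 17*289)/23))*(1/19526) = ((136 + ((1 + 1734 + 4913)/23)² - 7*(1 + 1734 + 4913)/23)/(-17 + (1 + 1734 + 4913)/23))*(1/19526) = ((136 + ((1/23)*6648)² - 7*6648/23)/(-17 + (1/23)*6648))*(1/19526) = ((136 + (6648/23)² - 7*6648/23)/(-17 + 6648/23))*(1/19526) = ((136 + 44195904/529 - 46536/23)/(6257/23))*(1/19526) = ((23/6257)*(43197520/529))*(1/19526) = (43197520/143911)*(1/19526) = 28760/1870843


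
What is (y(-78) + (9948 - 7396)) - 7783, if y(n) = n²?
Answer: 853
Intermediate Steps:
(y(-78) + (9948 - 7396)) - 7783 = ((-78)² + (9948 - 7396)) - 7783 = (6084 + 2552) - 7783 = 8636 - 7783 = 853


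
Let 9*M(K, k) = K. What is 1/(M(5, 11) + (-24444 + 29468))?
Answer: 9/45221 ≈ 0.00019902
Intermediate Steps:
M(K, k) = K/9
1/(M(5, 11) + (-24444 + 29468)) = 1/((⅑)*5 + (-24444 + 29468)) = 1/(5/9 + 5024) = 1/(45221/9) = 9/45221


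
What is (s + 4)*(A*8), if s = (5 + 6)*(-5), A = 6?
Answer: -2448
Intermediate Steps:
s = -55 (s = 11*(-5) = -55)
(s + 4)*(A*8) = (-55 + 4)*(6*8) = -51*48 = -2448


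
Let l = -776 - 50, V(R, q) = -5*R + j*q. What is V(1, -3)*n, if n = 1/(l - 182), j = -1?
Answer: 1/504 ≈ 0.0019841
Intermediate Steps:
V(R, q) = -q - 5*R (V(R, q) = -5*R - q = -q - 5*R)
l = -826
n = -1/1008 (n = 1/(-826 - 182) = 1/(-1008) = -1/1008 ≈ -0.00099206)
V(1, -3)*n = (-1*(-3) - 5*1)*(-1/1008) = (3 - 5)*(-1/1008) = -2*(-1/1008) = 1/504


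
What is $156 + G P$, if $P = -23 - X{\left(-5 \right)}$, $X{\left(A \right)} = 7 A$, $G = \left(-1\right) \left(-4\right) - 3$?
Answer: $168$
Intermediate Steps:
$G = 1$ ($G = 4 - 3 = 1$)
$P = 12$ ($P = -23 - 7 \left(-5\right) = -23 - -35 = -23 + 35 = 12$)
$156 + G P = 156 + 1 \cdot 12 = 156 + 12 = 168$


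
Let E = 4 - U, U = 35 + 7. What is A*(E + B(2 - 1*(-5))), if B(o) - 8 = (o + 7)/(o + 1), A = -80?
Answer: 2260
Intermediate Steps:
U = 42
E = -38 (E = 4 - 1*42 = 4 - 42 = -38)
B(o) = 8 + (7 + o)/(1 + o) (B(o) = 8 + (o + 7)/(o + 1) = 8 + (7 + o)/(1 + o))
A*(E + B(2 - 1*(-5))) = -80*(-38 + 3*(5 + 3*(2 - 1*(-5)))/(1 + (2 - 1*(-5)))) = -80*(-38 + 3*(5 + 3*(2 + 5))/(1 + (2 + 5))) = -80*(-38 + 3*(5 + 3*7)/(1 + 7)) = -80*(-38 + 3*(5 + 21)/8) = -80*(-38 + 3*(⅛)*26) = -80*(-38 + 39/4) = -80*(-113/4) = 2260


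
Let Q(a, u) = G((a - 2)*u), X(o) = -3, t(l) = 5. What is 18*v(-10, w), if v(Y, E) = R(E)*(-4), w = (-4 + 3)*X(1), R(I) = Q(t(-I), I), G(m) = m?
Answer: -648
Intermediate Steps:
Q(a, u) = u*(-2 + a) (Q(a, u) = (a - 2)*u = (-2 + a)*u = u*(-2 + a))
R(I) = 3*I (R(I) = I*(-2 + 5) = I*3 = 3*I)
w = 3 (w = (-4 + 3)*(-3) = -1*(-3) = 3)
v(Y, E) = -12*E (v(Y, E) = (3*E)*(-4) = -12*E)
18*v(-10, w) = 18*(-12*3) = 18*(-36) = -648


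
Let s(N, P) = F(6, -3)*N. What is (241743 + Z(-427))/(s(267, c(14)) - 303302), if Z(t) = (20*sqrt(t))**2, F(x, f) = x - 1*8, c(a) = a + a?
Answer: -70943/303836 ≈ -0.23349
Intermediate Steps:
c(a) = 2*a
F(x, f) = -8 + x (F(x, f) = x - 8 = -8 + x)
s(N, P) = -2*N (s(N, P) = (-8 + 6)*N = -2*N)
Z(t) = 400*t
(241743 + Z(-427))/(s(267, c(14)) - 303302) = (241743 + 400*(-427))/(-2*267 - 303302) = (241743 - 170800)/(-534 - 303302) = 70943/(-303836) = 70943*(-1/303836) = -70943/303836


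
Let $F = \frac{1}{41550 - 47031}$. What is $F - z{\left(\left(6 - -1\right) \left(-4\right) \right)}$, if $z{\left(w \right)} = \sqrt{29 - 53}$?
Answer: $- \frac{1}{5481} - 2 i \sqrt{6} \approx -0.00018245 - 4.899 i$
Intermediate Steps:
$z{\left(w \right)} = 2 i \sqrt{6}$ ($z{\left(w \right)} = \sqrt{-24} = 2 i \sqrt{6}$)
$F = - \frac{1}{5481}$ ($F = \frac{1}{-5481} = - \frac{1}{5481} \approx -0.00018245$)
$F - z{\left(\left(6 - -1\right) \left(-4\right) \right)} = - \frac{1}{5481} - 2 i \sqrt{6}$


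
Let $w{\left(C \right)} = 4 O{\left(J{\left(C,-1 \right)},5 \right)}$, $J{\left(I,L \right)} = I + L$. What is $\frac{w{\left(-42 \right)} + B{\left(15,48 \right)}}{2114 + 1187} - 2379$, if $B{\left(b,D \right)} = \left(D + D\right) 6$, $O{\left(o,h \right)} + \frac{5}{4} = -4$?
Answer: $- \frac{7852524}{3301} \approx -2378.8$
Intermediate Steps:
$O{\left(o,h \right)} = - \frac{21}{4}$ ($O{\left(o,h \right)} = - \frac{5}{4} - 4 = - \frac{21}{4}$)
$B{\left(b,D \right)} = 12 D$ ($B{\left(b,D \right)} = 2 D 6 = 12 D$)
$w{\left(C \right)} = -21$ ($w{\left(C \right)} = 4 \left(- \frac{21}{4}\right) = -21$)
$\frac{w{\left(-42 \right)} + B{\left(15,48 \right)}}{2114 + 1187} - 2379 = \frac{-21 + 12 \cdot 48}{2114 + 1187} - 2379 = \frac{-21 + 576}{3301} - 2379 = 555 \cdot \frac{1}{3301} - 2379 = \frac{555}{3301} - 2379 = - \frac{7852524}{3301}$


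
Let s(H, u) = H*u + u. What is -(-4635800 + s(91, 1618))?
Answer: 4486944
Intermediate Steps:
s(H, u) = u + H*u
-(-4635800 + s(91, 1618)) = -(-4635800 + 1618*(1 + 91)) = -(-4635800 + 1618*92) = -(-4635800 + 148856) = -1*(-4486944) = 4486944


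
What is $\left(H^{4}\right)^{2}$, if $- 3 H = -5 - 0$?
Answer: $\frac{390625}{6561} \approx 59.537$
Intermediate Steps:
$H = \frac{5}{3}$ ($H = - \frac{-5 - 0}{3} = - \frac{-5 + 0}{3} = \left(- \frac{1}{3}\right) \left(-5\right) = \frac{5}{3} \approx 1.6667$)
$\left(H^{4}\right)^{2} = \left(\left(\frac{5}{3}\right)^{4}\right)^{2} = \left(\frac{625}{81}\right)^{2} = \frac{390625}{6561}$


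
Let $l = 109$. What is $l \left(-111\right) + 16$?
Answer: $-12083$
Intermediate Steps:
$l \left(-111\right) + 16 = 109 \left(-111\right) + 16 = -12099 + 16 = -12083$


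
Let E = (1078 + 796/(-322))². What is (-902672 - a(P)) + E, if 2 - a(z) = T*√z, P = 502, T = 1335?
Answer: 6586172846/25921 + 1335*√502 ≈ 2.8400e+5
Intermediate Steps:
a(z) = 2 - 1335*√z
E = 29984385600/25921 (E = (1078 + 796*(-1/322))² = (1078 - 398/161)² = (173160/161)² = 29984385600/25921 ≈ 1.1568e+6)
(-902672 - a(P)) + E = (-902672 - (2 - 1335*√502)) + 29984385600/25921 = (-902672 + (-2 + 1335*√502)) + 29984385600/25921 = (-902674 + 1335*√502) + 29984385600/25921 = 6586172846/25921 + 1335*√502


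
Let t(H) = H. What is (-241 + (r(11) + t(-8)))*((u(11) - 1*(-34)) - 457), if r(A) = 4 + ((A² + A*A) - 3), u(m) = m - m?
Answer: 2538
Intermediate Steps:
u(m) = 0
r(A) = 1 + 2*A² (r(A) = 4 + ((A² + A²) - 3) = 4 + (2*A² - 3) = 4 + (-3 + 2*A²) = 1 + 2*A²)
(-241 + (r(11) + t(-8)))*((u(11) - 1*(-34)) - 457) = (-241 + ((1 + 2*11²) - 8))*((0 - 1*(-34)) - 457) = (-241 + ((1 + 2*121) - 8))*((0 + 34) - 457) = (-241 + ((1 + 242) - 8))*(34 - 457) = (-241 + (243 - 8))*(-423) = (-241 + 235)*(-423) = -6*(-423) = 2538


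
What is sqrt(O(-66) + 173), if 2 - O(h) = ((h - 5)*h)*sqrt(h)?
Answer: sqrt(175 - 4686*I*sqrt(66)) ≈ 138.28 - 137.65*I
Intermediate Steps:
O(h) = 2 - h**(3/2)*(-5 + h) (O(h) = 2 - (h - 5)*h*sqrt(h) = 2 - (-5 + h)*h*sqrt(h) = 2 - h*(-5 + h)*sqrt(h) = 2 - h**(3/2)*(-5 + h))
sqrt(O(-66) + 173) = sqrt((2 - (-66)**(5/2) + 5*(-66)**(3/2)) + 173) = sqrt((2 - 4356*I*sqrt(66) + 5*(-66*I*sqrt(66))) + 173) = sqrt((2 - 4356*I*sqrt(66) - 330*I*sqrt(66)) + 173) = sqrt((2 - 4686*I*sqrt(66)) + 173) = sqrt(175 - 4686*I*sqrt(66))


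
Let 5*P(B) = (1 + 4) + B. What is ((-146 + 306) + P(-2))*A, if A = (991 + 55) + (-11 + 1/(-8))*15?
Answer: 5647499/40 ≈ 1.4119e+5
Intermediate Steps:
P(B) = 1 + B/5 (P(B) = ((1 + 4) + B)/5 = (5 + B)/5 = 1 + B/5)
A = 7033/8 (A = 1046 + (-11 - 1/8)*15 = 1046 - 89/8*15 = 1046 - 1335/8 = 7033/8 ≈ 879.13)
((-146 + 306) + P(-2))*A = ((-146 + 306) + (1 + (1/5)*(-2)))*(7033/8) = (160 + (1 - 2/5))*(7033/8) = (160 + 3/5)*(7033/8) = (803/5)*(7033/8) = 5647499/40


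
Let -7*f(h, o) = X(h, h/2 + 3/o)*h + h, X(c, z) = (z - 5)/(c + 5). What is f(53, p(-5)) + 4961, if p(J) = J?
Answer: 20099843/4060 ≈ 4950.7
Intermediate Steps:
X(c, z) = (-5 + z)/(5 + c)
f(h, o) = -h/7 - h*(-5 + h/2 + 3/o)/(7*(5 + h)) (f(h, o) = -(((-5 + (h/2 + 3/o))/(5 + h))*h + h)/7 = -(((-5 + h/2 + 3/o)/(5 + h))*h + h)/7 = -(h*(-5 + h/2 + 3/o)/(5 + h) + h)/7 = -(h + h*(-5 + h/2 + 3/o)/(5 + h))/7 = -h/7 - h*(-5 + h/2 + 3/o)/(7*(5 + h)))
f(53, p(-5)) + 4961 = (3/14)*53*(-2 - 1*53*(-5))/(-5*(5 + 53)) + 4961 = (3/14)*53*(-⅕)*(-2 + 265)/58 + 4961 = (3/14)*53*(-⅕)*(1/58)*263 + 4961 = -41817/4060 + 4961 = 20099843/4060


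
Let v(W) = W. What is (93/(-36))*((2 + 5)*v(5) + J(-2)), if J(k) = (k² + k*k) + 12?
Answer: -1705/12 ≈ -142.08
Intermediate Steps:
J(k) = 12 + 2*k² (J(k) = (k² + k²) + 12 = 2*k² + 12 = 12 + 2*k²)
(93/(-36))*((2 + 5)*v(5) + J(-2)) = (93/(-36))*((2 + 5)*5 + (12 + 2*(-2)²)) = (93*(-1/36))*(7*5 + (12 + 2*4)) = -31*(35 + (12 + 8))/12 = -31*(35 + 20)/12 = -31/12*55 = -1705/12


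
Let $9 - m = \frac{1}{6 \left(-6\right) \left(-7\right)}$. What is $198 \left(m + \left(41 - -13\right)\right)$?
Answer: $\frac{174625}{14} \approx 12473.0$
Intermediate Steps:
$m = \frac{2267}{252}$ ($m = 9 - \frac{1}{6 \left(-6\right) \left(-7\right)} = 9 - \frac{1}{\left(-36\right) \left(-7\right)} = 9 - \frac{1}{252} = \frac{2267}{252} \approx 8.996$)
$198 \left(m + \left(41 - -13\right)\right) = 198 \left(\frac{2267}{252} + \left(41 - -13\right)\right) = 198 \left(\frac{2267}{252} + \left(41 + 13\right)\right) = 198 \left(\frac{2267}{252} + 54\right) = 198 \cdot \frac{15875}{252} = \frac{174625}{14}$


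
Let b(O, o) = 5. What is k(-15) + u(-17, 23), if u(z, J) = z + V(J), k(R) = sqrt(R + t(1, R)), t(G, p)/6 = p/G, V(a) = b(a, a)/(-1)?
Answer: -22 + I*sqrt(105) ≈ -22.0 + 10.247*I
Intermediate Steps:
V(a) = -5 (V(a) = 5/(-1) = 5*(-1) = -5)
t(G, p) = 6*p/G (t(G, p) = 6*(p/G) = 6*p/G)
k(R) = sqrt(7)*sqrt(R) (k(R) = sqrt(R + 6*R/1) = sqrt(R + 6*R*1) = sqrt(R + 6*R) = sqrt(7*R) = sqrt(7)*sqrt(R))
u(z, J) = -5 + z (u(z, J) = z - 5 = -5 + z)
k(-15) + u(-17, 23) = sqrt(7)*sqrt(-15) + (-5 - 17) = sqrt(7)*(I*sqrt(15)) - 22 = I*sqrt(105) - 22 = -22 + I*sqrt(105)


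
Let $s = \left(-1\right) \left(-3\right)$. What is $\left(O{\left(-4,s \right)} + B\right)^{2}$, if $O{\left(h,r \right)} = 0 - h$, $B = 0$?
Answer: $16$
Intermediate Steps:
$s = 3$
$O{\left(h,r \right)} = - h$
$\left(O{\left(-4,s \right)} + B\right)^{2} = \left(\left(-1\right) \left(-4\right) + 0\right)^{2} = \left(4 + 0\right)^{2} = 4^{2} = 16$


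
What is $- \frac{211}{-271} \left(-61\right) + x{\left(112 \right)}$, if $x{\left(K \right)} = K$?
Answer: $\frac{17481}{271} \approx 64.505$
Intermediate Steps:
$- \frac{211}{-271} \left(-61\right) + x{\left(112 \right)} = - \frac{211}{-271} \left(-61\right) + 112 = \left(-211\right) \left(- \frac{1}{271}\right) \left(-61\right) + 112 = \frac{211}{271} \left(-61\right) + 112 = - \frac{12871}{271} + 112 = \frac{17481}{271}$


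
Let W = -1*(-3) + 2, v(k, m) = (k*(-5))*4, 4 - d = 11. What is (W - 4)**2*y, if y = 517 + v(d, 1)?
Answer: 657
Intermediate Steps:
d = -7 (d = 4 - 1*11 = 4 - 11 = -7)
v(k, m) = -20*k (v(k, m) = -5*k*4 = -20*k)
W = 5 (W = 3 + 2 = 5)
y = 657 (y = 517 - 20*(-7) = 517 + 140 = 657)
(W - 4)**2*y = (5 - 4)**2*657 = 1**2*657 = 1*657 = 657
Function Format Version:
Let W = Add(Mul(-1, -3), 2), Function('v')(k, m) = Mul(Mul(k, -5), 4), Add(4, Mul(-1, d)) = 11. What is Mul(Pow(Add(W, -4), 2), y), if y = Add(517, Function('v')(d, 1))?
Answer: 657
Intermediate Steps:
d = -7 (d = Add(4, Mul(-1, 11)) = Add(4, -11) = -7)
Function('v')(k, m) = Mul(-20, k) (Function('v')(k, m) = Mul(Mul(-5, k), 4) = Mul(-20, k))
W = 5 (W = Add(3, 2) = 5)
y = 657 (y = Add(517, Mul(-20, -7)) = Add(517, 140) = 657)
Mul(Pow(Add(W, -4), 2), y) = Mul(Pow(Add(5, -4), 2), 657) = Mul(Pow(1, 2), 657) = Mul(1, 657) = 657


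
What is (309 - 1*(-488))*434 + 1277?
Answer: 347175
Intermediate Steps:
(309 - 1*(-488))*434 + 1277 = (309 + 488)*434 + 1277 = 797*434 + 1277 = 345898 + 1277 = 347175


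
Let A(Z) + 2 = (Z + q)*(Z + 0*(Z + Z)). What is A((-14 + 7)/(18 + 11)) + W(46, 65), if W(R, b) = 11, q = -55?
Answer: 18783/841 ≈ 22.334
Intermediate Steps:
A(Z) = -2 + Z*(-55 + Z) (A(Z) = -2 + (Z - 55)*(Z + 0*(Z + Z)) = -2 + (-55 + Z)*(Z + 0*(2*Z)) = -2 + (-55 + Z)*(Z + 0) = -2 + (-55 + Z)*Z = -2 + Z*(-55 + Z))
A((-14 + 7)/(18 + 11)) + W(46, 65) = (-2 + ((-14 + 7)/(18 + 11))² - 55*(-14 + 7)/(18 + 11)) + 11 = (-2 + (-7/29)² - (-385)/29) + 11 = (-2 + (-7*1/29)² - (-385)/29) + 11 = (-2 + (-7/29)² - 55*(-7/29)) + 11 = (-2 + 49/841 + 385/29) + 11 = 9532/841 + 11 = 18783/841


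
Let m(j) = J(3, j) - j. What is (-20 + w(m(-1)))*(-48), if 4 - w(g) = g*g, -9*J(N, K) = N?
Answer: 2368/3 ≈ 789.33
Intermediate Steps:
J(N, K) = -N/9
m(j) = -⅓ - j (m(j) = -⅑*3 - j = -⅓ - j)
w(g) = 4 - g² (w(g) = 4 - g*g = 4 - g²)
(-20 + w(m(-1)))*(-48) = (-20 + (4 - (-⅓ - 1*(-1))²))*(-48) = (-20 + (4 - (-⅓ + 1)²))*(-48) = (-20 + (4 - (⅔)²))*(-48) = (-20 + (4 - 1*4/9))*(-48) = (-20 + (4 - 4/9))*(-48) = (-20 + 32/9)*(-48) = -148/9*(-48) = 2368/3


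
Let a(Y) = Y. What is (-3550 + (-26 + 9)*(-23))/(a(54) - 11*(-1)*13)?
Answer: -3159/197 ≈ -16.036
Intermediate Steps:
(-3550 + (-26 + 9)*(-23))/(a(54) - 11*(-1)*13) = (-3550 + (-26 + 9)*(-23))/(54 - 11*(-1)*13) = (-3550 - 17*(-23))/(54 + 11*13) = (-3550 + 391)/(54 + 143) = -3159/197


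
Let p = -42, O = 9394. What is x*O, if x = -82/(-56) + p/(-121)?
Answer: 374357/22 ≈ 17016.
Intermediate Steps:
x = 6137/3388 (x = -82/(-56) - 42/(-121) = -82*(-1/56) - 42*(-1/121) = 41/28 + 42/121 = 6137/3388 ≈ 1.8114)
x*O = (6137/3388)*9394 = 374357/22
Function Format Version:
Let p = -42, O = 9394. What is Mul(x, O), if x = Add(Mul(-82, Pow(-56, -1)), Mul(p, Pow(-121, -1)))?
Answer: Rational(374357, 22) ≈ 17016.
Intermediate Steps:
x = Rational(6137, 3388) (x = Add(Mul(-82, Pow(-56, -1)), Mul(-42, Pow(-121, -1))) = Add(Mul(-82, Rational(-1, 56)), Mul(-42, Rational(-1, 121))) = Add(Rational(41, 28), Rational(42, 121)) = Rational(6137, 3388) ≈ 1.8114)
Mul(x, O) = Mul(Rational(6137, 3388), 9394) = Rational(374357, 22)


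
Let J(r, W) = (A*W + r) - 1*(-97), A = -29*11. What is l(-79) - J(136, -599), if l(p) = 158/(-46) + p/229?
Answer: -1007670746/5267 ≈ -1.9132e+5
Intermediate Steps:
A = -319
l(p) = -79/23 + p/229 (l(p) = 158*(-1/46) + p*(1/229) = -79/23 + p/229)
J(r, W) = 97 + r - 319*W (J(r, W) = (-319*W + r) - 1*(-97) = (r - 319*W) + 97 = 97 + r - 319*W)
l(-79) - J(136, -599) = (-79/23 + (1/229)*(-79)) - (97 + 136 - 319*(-599)) = (-79/23 - 79/229) - (97 + 136 + 191081) = -19908/5267 - 1*191314 = -19908/5267 - 191314 = -1007670746/5267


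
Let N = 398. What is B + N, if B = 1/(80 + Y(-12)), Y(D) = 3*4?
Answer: 36617/92 ≈ 398.01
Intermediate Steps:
Y(D) = 12
B = 1/92 (B = 1/(80 + 12) = 1/92 ≈ 0.010870)
B + N = 1/92 + 398 = 36617/92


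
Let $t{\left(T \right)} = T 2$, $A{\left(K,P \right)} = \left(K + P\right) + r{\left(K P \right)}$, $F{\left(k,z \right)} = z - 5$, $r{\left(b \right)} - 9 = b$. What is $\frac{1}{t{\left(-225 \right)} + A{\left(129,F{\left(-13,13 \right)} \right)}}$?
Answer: $\frac{1}{728} \approx 0.0013736$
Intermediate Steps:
$r{\left(b \right)} = 9 + b$
$F{\left(k,z \right)} = -5 + z$ ($F{\left(k,z \right)} = z - 5 = -5 + z$)
$A{\left(K,P \right)} = 9 + K + P + K P$ ($A{\left(K,P \right)} = \left(K + P\right) + \left(9 + K P\right) = 9 + K + P + K P$)
$t{\left(T \right)} = 2 T$
$\frac{1}{t{\left(-225 \right)} + A{\left(129,F{\left(-13,13 \right)} \right)}} = \frac{1}{2 \left(-225\right) + \left(9 + 129 + \left(-5 + 13\right) + 129 \left(-5 + 13\right)\right)} = \frac{1}{-450 + \left(9 + 129 + 8 + 129 \cdot 8\right)} = \frac{1}{-450 + \left(9 + 129 + 8 + 1032\right)} = \frac{1}{-450 + 1178} = \frac{1}{728}$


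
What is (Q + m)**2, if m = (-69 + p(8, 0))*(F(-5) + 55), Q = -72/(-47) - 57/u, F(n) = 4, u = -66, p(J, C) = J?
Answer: 13830135394321/1069156 ≈ 1.2936e+7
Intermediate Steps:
Q = 2477/1034 (Q = -72/(-47) - 57/(-66) = -72*(-1/47) - 57*(-1/66) = 72/47 + 19/22 = 2477/1034 ≈ 2.3955)
m = -3599 (m = (-69 + 8)*(4 + 55) = -61*59 = -3599)
(Q + m)**2 = (2477/1034 - 3599)**2 = (-3718889/1034)**2 = 13830135394321/1069156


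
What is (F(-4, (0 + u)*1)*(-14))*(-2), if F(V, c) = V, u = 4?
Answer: -112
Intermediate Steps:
(F(-4, (0 + u)*1)*(-14))*(-2) = -4*(-14)*(-2) = 56*(-2) = -112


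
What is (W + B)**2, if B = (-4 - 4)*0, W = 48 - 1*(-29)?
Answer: 5929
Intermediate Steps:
W = 77 (W = 48 + 29 = 77)
B = 0 (B = -8*0 = 0)
(W + B)**2 = (77 + 0)**2 = 77**2 = 5929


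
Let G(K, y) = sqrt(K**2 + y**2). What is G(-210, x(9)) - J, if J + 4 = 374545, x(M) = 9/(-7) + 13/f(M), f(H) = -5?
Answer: -374541 + 2*sqrt(13510249)/35 ≈ -3.7433e+5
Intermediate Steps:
x(M) = -136/35 (x(M) = 9/(-7) + 13/(-5) = 9*(-1/7) + 13*(-1/5) = -9/7 - 13/5 = -136/35)
J = 374541 (J = -4 + 374545 = 374541)
G(-210, x(9)) - J = sqrt((-210)**2 + (-136/35)**2) - 1*374541 = sqrt(44100 + 18496/1225) - 374541 = sqrt(54040996/1225) - 374541 = 2*sqrt(13510249)/35 - 374541 = -374541 + 2*sqrt(13510249)/35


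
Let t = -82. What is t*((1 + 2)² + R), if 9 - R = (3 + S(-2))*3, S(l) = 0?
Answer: -738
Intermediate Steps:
R = 0 (R = 9 - (3 + 0)*3 = 9 - 3*3 = 9 - 1*9 = 9 - 9 = 0)
t*((1 + 2)² + R) = -82*((1 + 2)² + 0) = -82*(3² + 0) = -82*(9 + 0) = -82*9 = -738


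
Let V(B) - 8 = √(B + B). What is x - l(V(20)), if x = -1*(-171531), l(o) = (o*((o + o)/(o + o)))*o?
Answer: 171427 - 32*√10 ≈ 1.7133e+5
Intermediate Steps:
V(B) = 8 + √2*√B (V(B) = 8 + √(B + B) = 8 + √(2*B) = 8 + √2*√B)
l(o) = o² (l(o) = (o*((2*o)/((2*o))))*o = (o*((2*o)*(1/(2*o))))*o = (o*1)*o = o*o = o²)
x = 171531
x - l(V(20)) = 171531 - (8 + √2*√20)² = 171531 - (8 + √2*(2*√5))² = 171531 - (8 + 2*√10)²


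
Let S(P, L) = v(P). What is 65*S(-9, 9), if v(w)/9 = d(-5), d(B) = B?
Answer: -2925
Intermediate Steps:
v(w) = -45 (v(w) = 9*(-5) = -45)
S(P, L) = -45
65*S(-9, 9) = 65*(-45) = -2925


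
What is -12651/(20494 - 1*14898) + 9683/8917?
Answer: -58622899/49899532 ≈ -1.1748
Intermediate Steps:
-12651/(20494 - 1*14898) + 9683/8917 = -12651/(20494 - 14898) + 9683*(1/8917) = -12651/5596 + 9683/8917 = -58622899/49899532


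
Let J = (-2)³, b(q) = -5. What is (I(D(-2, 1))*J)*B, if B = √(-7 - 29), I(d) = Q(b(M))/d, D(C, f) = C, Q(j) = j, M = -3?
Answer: -120*I ≈ -120.0*I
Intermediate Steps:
I(d) = -5/d
B = 6*I (B = √(-36) = 6*I ≈ 6.0*I)
J = -8
(I(D(-2, 1))*J)*B = (-5/(-2)*(-8))*(6*I) = (-5*(-½)*(-8))*(6*I) = ((5/2)*(-8))*(6*I) = -120*I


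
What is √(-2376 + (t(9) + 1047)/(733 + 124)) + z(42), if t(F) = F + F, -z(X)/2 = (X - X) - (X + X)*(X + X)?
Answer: 14112 + I*√1744138119/857 ≈ 14112.0 + 48.732*I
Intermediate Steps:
z(X) = 8*X² (z(X) = -2*((X - X) - (X + X)*(X + X)) = -2*(0 - 2*X*2*X) = -2*(0 - 4*X²) = -(-8)*X² = 8*X²)
t(F) = 2*F
√(-2376 + (t(9) + 1047)/(733 + 124)) + z(42) = √(-2376 + (2*9 + 1047)/(733 + 124)) + 8*42² = √(-2376 + (18 + 1047)/857) + 8*1764 = √(-2376 + 1065*(1/857)) + 14112 = √(-2376 + 1065/857) + 14112 = √(-2035167/857) + 14112 = I*√1744138119/857 + 14112 = 14112 + I*√1744138119/857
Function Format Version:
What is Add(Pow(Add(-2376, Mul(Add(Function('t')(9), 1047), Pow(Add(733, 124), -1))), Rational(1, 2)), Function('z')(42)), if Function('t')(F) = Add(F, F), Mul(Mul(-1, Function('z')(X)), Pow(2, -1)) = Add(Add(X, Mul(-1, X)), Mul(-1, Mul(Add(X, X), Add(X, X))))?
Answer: Add(14112, Mul(Rational(1, 857), I, Pow(1744138119, Rational(1, 2)))) ≈ Add(14112., Mul(48.732, I))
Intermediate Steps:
Function('z')(X) = Mul(8, Pow(X, 2)) (Function('z')(X) = Mul(-2, Add(Add(X, Mul(-1, X)), Mul(-1, Mul(Add(X, X), Add(X, X))))) = Mul(-2, Add(0, Mul(-1, Mul(Mul(2, X), Mul(2, X))))) = Mul(-2, Add(0, Mul(-1, Mul(4, Pow(X, 2))))) = Mul(-2, Add(0, Mul(-4, Pow(X, 2)))) = Mul(-2, Mul(-4, Pow(X, 2))) = Mul(8, Pow(X, 2)))
Function('t')(F) = Mul(2, F)
Add(Pow(Add(-2376, Mul(Add(Function('t')(9), 1047), Pow(Add(733, 124), -1))), Rational(1, 2)), Function('z')(42)) = Add(Pow(Add(-2376, Mul(Add(Mul(2, 9), 1047), Pow(Add(733, 124), -1))), Rational(1, 2)), Mul(8, Pow(42, 2))) = Add(Pow(Add(-2376, Mul(Add(18, 1047), Pow(857, -1))), Rational(1, 2)), Mul(8, 1764)) = Add(Pow(Add(-2376, Mul(1065, Rational(1, 857))), Rational(1, 2)), 14112) = Add(Pow(Add(-2376, Rational(1065, 857)), Rational(1, 2)), 14112) = Add(Pow(Rational(-2035167, 857), Rational(1, 2)), 14112) = Add(Mul(Rational(1, 857), I, Pow(1744138119, Rational(1, 2))), 14112) = Add(14112, Mul(Rational(1, 857), I, Pow(1744138119, Rational(1, 2))))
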